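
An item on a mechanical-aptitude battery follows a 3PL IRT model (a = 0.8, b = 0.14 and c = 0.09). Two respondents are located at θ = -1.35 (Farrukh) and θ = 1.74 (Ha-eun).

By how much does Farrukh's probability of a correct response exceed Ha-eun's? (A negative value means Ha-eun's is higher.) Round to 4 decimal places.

-0.5001

P(θ) = c + (1 − c) · 1 / (1 + exp(−a(θ − b)))
P(Farrukh) = 0.3019  [exponent -1.1920]
P(Ha-eun) = 0.8020  [exponent 1.2800]
Difference = 0.3019 − 0.8020 = -0.5001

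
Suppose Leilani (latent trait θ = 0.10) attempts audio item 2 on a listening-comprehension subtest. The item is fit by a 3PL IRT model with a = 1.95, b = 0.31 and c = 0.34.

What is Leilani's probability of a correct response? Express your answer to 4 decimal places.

0.6034

P(θ) = c + (1 − c) · 1 / (1 + exp(−a(θ − b)))
Exponent: 1.95 × (0.10 − 0.31) = -0.4095
1/(1 + e^{0.4095}) = 0.3990
P = 0.34 + 0.66 × 0.3990 = 0.6034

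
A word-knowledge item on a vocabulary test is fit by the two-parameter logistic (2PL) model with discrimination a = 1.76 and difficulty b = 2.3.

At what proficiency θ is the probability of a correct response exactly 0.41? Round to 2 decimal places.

2.09

P(θ) = 1 / (1 + exp(−a(θ − b)))
logit = ln(0.4100/0.5900) = -0.3640
θ = b + logit/(a) = 2.3 + (-0.3640)/1.7600 = 2.0932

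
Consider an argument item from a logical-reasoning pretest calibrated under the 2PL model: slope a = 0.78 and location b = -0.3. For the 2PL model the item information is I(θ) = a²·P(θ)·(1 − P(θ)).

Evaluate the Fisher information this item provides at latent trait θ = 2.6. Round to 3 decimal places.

0.052

P = 1/(1+e^{-2.2620}) = 0.9057
P(1−P) = 0.9057 × 0.0943 = 0.0854
I = a² × P(1−P) = 0.78² × 0.0854 = 0.05197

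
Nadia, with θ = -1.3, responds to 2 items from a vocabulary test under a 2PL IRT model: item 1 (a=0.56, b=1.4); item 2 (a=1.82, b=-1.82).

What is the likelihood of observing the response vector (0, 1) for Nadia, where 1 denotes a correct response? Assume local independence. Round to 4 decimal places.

0.5903

P(θ) = 1 / (1 + exp(−a(θ − b)))
P_1 = 1/(1+e^{1.5120}) = 0.1806
P_2 = 1/(1+e^{-0.9464}) = 0.7204
L = (1−P_1) × P_2 = 0.8194 × 0.7204 = 0.59026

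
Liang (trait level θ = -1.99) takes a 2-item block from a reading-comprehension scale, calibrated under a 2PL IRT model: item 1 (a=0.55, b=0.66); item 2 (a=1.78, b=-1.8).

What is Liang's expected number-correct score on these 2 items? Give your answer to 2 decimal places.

P(θ) = 1 / (1 + exp(−a(θ − b)))
P_1 = 1/(1+e^{1.4575}) = 0.1888
P_2 = 1/(1+e^{0.3382}) = 0.4162
E[score] = 0.1888 + 0.4162 = 0.6051

0.61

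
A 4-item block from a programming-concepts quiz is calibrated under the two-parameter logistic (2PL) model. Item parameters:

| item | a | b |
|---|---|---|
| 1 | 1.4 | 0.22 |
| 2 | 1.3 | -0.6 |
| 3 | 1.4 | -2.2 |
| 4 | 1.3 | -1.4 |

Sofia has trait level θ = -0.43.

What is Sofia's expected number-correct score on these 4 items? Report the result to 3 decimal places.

P(θ) = 1 / (1 + exp(−a(θ − b)))
P_1 = 1/(1+e^{0.9100}) = 0.2870
P_2 = 1/(1+e^{-0.2210}) = 0.5550
P_3 = 1/(1+e^{-2.4780}) = 0.9226
P_4 = 1/(1+e^{-1.2610}) = 0.7792
E[score] = 0.2870 + 0.5550 + 0.9226 + 0.7792 = 2.5438

2.544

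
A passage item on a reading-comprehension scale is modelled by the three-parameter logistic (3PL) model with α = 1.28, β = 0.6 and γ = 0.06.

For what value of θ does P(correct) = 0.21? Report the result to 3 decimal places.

-0.698

P(θ) = γ + (1 − γ) · 1 / (1 + exp(−α(θ − β)))
Remove guessing floor: (0.21 − 0.06)/(1 − 0.06) = 0.1596
logit = ln(0.1596/0.8404) = -1.6614
θ = β + logit/(α) = 0.6 + (-1.6614)/1.2800 = -0.6980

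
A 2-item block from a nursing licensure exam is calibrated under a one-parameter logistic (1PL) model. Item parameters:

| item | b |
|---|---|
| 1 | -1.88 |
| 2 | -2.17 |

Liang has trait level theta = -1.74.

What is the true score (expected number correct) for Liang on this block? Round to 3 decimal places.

1.141

P(theta) = 1 / (1 + exp(−(theta − b)))
P_1 = 1/(1+e^{-0.1400}) = 0.5349
P_2 = 1/(1+e^{-0.4300}) = 0.6059
E[score] = 0.5349 + 0.6059 = 1.1408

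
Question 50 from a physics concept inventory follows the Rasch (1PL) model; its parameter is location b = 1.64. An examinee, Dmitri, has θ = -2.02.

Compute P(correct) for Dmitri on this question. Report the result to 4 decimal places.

0.0251

P(θ) = 1 / (1 + exp(−(θ − b)))
Exponent: (-2.02 − 1.64) = -3.6600
1/(1 + e^{3.6600}) = 0.0251
P = 0.0251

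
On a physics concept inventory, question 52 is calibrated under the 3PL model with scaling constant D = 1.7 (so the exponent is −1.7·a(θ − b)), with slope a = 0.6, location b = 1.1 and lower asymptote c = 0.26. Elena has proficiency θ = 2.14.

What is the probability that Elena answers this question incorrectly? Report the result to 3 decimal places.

P(θ) = c + (1 − c) · 1 / (1 + exp(−D·a(θ − b)))
Exponent: 1.7 × 0.6 × (2.14 − 1.1) = 1.0608
1/(1 + e^{-1.0608}) = 0.7428
P = 0.26 + 0.74 × 0.7428 = 0.8097
P(incorrect) = 1 − 0.8097 = 0.1903

0.190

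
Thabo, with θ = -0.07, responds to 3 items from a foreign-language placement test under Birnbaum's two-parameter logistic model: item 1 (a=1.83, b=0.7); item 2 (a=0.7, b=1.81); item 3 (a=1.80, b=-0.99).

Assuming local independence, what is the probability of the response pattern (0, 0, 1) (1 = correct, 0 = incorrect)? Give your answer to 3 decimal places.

P(θ) = 1 / (1 + exp(−a(θ − b)))
P_1 = 1/(1+e^{1.4091}) = 0.1964
P_2 = 1/(1+e^{1.3160}) = 0.2115
P_3 = 1/(1+e^{-1.6560}) = 0.8397
L = (1−P_1) × (1−P_2) × P_3 = 0.8036 × 0.7885 × 0.8397 = 0.53209

0.532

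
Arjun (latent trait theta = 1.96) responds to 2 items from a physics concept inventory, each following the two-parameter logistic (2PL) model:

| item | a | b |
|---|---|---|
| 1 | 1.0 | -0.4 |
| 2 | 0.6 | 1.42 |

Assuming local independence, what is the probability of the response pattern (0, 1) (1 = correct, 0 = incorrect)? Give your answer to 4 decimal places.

P(theta) = 1 / (1 + exp(−a(theta − b)))
P_1 = 1/(1+e^{-2.3600}) = 0.9137
P_2 = 1/(1+e^{-0.3240}) = 0.5803
L = (1−P_1) × P_2 = 0.0863 × 0.5803 = 0.05006

0.0501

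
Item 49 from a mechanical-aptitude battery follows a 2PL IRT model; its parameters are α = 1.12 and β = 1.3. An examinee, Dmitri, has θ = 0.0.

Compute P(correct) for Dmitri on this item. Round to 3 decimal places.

0.189

P(θ) = 1 / (1 + exp(−α(θ − β)))
Exponent: 1.12 × (0.0 − 1.3) = -1.4560
1/(1 + e^{1.4560}) = 0.1891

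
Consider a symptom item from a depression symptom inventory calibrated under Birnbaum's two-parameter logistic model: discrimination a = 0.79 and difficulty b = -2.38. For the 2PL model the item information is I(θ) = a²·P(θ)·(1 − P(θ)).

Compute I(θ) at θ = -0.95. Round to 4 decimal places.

P = 1/(1+e^{-1.1297}) = 0.7558
P(1−P) = 0.7558 × 0.2442 = 0.1846
I = a² × P(1−P) = 0.79² × 0.1846 = 0.11519

0.1152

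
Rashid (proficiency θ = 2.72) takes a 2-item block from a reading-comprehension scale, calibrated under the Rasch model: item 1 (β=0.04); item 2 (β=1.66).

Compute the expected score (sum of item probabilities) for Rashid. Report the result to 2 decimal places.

P(θ) = 1 / (1 + exp(−(θ − β)))
P_1 = 1/(1+e^{-2.6800}) = 0.9358
P_2 = 1/(1+e^{-1.0600}) = 0.7427
E[score] = 0.9358 + 0.7427 = 1.6785

1.68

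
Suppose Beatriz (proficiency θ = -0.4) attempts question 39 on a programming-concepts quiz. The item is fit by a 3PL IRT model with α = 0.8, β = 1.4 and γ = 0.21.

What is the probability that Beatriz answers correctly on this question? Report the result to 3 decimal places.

P(θ) = γ + (1 − γ) · 1 / (1 + exp(−α(θ − β)))
Exponent: 0.8 × (-0.4 − 1.4) = -1.4400
1/(1 + e^{1.4400}) = 0.1915
P = 0.21 + 0.79 × 0.1915 = 0.3613

0.361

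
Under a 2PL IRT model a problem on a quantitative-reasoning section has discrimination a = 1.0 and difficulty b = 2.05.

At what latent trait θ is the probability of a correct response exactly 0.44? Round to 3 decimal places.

P(θ) = 1 / (1 + exp(−a(θ − b)))
logit = ln(0.4400/0.5600) = -0.2412
θ = b + logit/(a) = 2.05 + (-0.2412)/1.0000 = 1.8088

1.809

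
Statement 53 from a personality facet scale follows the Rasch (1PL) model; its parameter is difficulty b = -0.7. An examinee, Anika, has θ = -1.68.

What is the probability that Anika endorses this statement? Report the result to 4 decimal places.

P(θ) = 1 / (1 + exp(−(θ − b)))
Exponent: (-1.68 − (-0.7)) = -0.9800
1/(1 + e^{0.9800}) = 0.2729
P = 0.2729

0.2729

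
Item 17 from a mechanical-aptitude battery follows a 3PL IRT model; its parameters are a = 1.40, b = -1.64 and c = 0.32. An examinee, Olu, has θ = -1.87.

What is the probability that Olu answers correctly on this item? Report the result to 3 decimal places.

0.606

P(θ) = c + (1 − c) · 1 / (1 + exp(−a(θ − b)))
Exponent: 1.40 × (-1.87 − (-1.64)) = -0.3220
1/(1 + e^{0.3220}) = 0.4202
P = 0.32 + 0.68 × 0.4202 = 0.6057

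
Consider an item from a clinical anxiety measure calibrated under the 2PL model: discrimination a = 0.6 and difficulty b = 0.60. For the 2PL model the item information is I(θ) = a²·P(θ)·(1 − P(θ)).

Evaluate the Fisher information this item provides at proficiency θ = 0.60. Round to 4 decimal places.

0.0900

P = 1/(1+e^{0.0000}) = 0.5000
P(1−P) = 0.5000 × 0.5000 = 0.2500
I = a² × P(1−P) = 0.6² × 0.2500 = 0.09000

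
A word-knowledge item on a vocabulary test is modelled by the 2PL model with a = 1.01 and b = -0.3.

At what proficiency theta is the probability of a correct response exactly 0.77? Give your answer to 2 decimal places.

0.90

P(theta) = 1 / (1 + exp(−a(theta − b)))
logit = ln(0.7700/0.2300) = 1.2083
theta = b + logit/(a) = -0.3 + 1.2083/1.0100 = 0.8963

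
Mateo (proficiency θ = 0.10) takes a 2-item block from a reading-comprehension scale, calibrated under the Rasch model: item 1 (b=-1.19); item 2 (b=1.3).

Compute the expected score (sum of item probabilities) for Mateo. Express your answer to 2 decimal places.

P(θ) = 1 / (1 + exp(−(θ − b)))
P_1 = 1/(1+e^{-1.2900}) = 0.7841
P_2 = 1/(1+e^{1.2000}) = 0.2315
E[score] = 0.7841 + 0.2315 = 1.0156

1.02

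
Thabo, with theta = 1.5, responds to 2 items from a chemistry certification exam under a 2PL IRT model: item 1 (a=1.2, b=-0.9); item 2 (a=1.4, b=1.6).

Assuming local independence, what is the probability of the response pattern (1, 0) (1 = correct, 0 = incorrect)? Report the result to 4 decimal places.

P(theta) = 1 / (1 + exp(−a(theta − b)))
P_1 = 1/(1+e^{-2.8800}) = 0.9468
P_2 = 1/(1+e^{0.1400}) = 0.4651
L = P_1 × (1−P_2) = 0.9468 × 0.5349 = 0.50651

0.5065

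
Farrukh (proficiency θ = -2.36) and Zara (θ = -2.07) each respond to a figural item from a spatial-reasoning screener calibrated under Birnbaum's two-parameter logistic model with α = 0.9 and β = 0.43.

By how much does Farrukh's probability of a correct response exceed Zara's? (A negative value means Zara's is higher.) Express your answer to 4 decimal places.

-0.0203

P(θ) = 1 / (1 + exp(−α(θ − β)))
P(Farrukh) = 0.0751  [exponent -2.5110]
P(Zara) = 0.0953  [exponent -2.2500]
Difference = 0.0751 − 0.0953 = -0.0203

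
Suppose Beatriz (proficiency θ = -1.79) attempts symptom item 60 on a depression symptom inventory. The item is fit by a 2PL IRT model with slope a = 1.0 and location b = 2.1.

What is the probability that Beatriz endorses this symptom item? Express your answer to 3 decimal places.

P(θ) = 1 / (1 + exp(−a(θ − b)))
Exponent: 1.0 × (-1.79 − 2.1) = -3.8900
1/(1 + e^{3.8900}) = 0.0200

0.020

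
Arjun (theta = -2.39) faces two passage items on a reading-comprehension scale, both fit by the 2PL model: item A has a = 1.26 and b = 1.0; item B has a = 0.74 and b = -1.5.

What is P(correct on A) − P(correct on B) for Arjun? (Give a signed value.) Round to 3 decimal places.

P(theta) = 1 / (1 + exp(−a(theta − b)))
P_A = 0.0138
P_B = 0.3411
P_A − P_B = -0.3273

-0.327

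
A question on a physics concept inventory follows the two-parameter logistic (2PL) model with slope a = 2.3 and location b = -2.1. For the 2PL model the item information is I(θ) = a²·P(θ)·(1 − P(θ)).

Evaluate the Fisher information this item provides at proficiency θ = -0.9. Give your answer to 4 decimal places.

P = 1/(1+e^{-2.7600}) = 0.9405
P(1−P) = 0.9405 × 0.0595 = 0.0560
I = a² × P(1−P) = 2.3² × 0.0560 = 0.29614

0.2961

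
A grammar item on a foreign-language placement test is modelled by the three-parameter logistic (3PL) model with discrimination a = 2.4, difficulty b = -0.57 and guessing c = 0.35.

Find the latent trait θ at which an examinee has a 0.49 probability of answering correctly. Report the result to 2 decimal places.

-1.11

P(θ) = c + (1 − c) · 1 / (1 + exp(−a(θ − b)))
Remove guessing floor: (0.49 − 0.35)/(1 − 0.35) = 0.2154
logit = ln(0.2154/0.7846) = -1.2928
θ = b + logit/(a) = -0.57 + (-1.2928)/2.4000 = -1.1087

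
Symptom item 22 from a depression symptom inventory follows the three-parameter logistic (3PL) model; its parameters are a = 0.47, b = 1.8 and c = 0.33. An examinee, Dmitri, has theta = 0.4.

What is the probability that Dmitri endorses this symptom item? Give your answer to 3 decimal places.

P(theta) = c + (1 − c) · 1 / (1 + exp(−a(theta − b)))
Exponent: 0.47 × (0.4 − 1.8) = -0.6580
1/(1 + e^{0.6580}) = 0.3412
P = 0.33 + 0.67 × 0.3412 = 0.5586

0.559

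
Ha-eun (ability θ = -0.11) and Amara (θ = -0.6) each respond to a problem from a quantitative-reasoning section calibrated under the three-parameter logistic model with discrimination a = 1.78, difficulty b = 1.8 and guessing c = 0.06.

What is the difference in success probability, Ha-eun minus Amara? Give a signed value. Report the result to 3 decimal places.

0.017

P(θ) = c + (1 − c) · 1 / (1 + exp(−a(θ − b)))
P(Ha-eun) = 0.0904  [exponent -3.3998]
P(Amara) = 0.0729  [exponent -4.2720]
Difference = 0.0904 − 0.0729 = 0.0174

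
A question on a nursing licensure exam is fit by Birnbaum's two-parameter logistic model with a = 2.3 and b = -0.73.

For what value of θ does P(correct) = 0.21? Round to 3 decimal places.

P(θ) = 1 / (1 + exp(−a(θ − b)))
logit = ln(0.2100/0.7900) = -1.3249
θ = b + logit/(a) = -0.73 + (-1.3249)/2.3000 = -1.3061

-1.306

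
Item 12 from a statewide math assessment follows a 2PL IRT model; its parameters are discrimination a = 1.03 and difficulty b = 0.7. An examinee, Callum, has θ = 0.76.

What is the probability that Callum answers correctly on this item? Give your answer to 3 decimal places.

P(θ) = 1 / (1 + exp(−a(θ − b)))
Exponent: 1.03 × (0.76 − 0.7) = 0.0618
1/(1 + e^{-0.0618}) = 0.5154

0.515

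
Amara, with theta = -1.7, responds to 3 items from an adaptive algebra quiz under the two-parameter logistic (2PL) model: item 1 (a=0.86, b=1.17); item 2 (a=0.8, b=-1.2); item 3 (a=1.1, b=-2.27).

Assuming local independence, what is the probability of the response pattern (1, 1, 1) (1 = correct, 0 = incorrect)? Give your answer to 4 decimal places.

P(theta) = 1 / (1 + exp(−a(theta − b)))
P_1 = 1/(1+e^{2.4682}) = 0.0781
P_2 = 1/(1+e^{0.4000}) = 0.4013
P_3 = 1/(1+e^{-0.6270}) = 0.6518
L = P_1 × P_2 × P_3 = 0.0781 × 0.4013 × 0.6518 = 0.02043

0.0204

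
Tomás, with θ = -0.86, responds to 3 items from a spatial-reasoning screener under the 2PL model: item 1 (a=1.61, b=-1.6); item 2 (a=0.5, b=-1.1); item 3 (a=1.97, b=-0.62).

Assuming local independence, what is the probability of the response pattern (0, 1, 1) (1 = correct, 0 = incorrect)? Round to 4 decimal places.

P(θ) = 1 / (1 + exp(−a(θ − b)))
P_1 = 1/(1+e^{-1.1914}) = 0.7670
P_2 = 1/(1+e^{-0.1200}) = 0.5300
P_3 = 1/(1+e^{0.4728}) = 0.3840
L = (1−P_1) × P_2 × P_3 = 0.2330 × 0.5300 × 0.3840 = 0.04741

0.0474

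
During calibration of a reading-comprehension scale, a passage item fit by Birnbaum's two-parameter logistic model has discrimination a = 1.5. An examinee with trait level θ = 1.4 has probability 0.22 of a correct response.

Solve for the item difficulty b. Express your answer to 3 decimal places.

2.244

P(θ) = 1 / (1 + exp(−a(θ − b)))
logit(0.22) = ln(0.22/0.78) = -1.2657
b = θ − logit/(a) = 1.4 − (-1.2657)/1.5000 = 2.2438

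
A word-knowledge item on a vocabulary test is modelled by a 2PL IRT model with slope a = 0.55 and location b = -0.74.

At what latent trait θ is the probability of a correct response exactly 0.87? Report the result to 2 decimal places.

P(θ) = 1 / (1 + exp(−a(θ − b)))
logit = ln(0.8700/0.1300) = 1.9010
θ = b + logit/(a) = -0.74 + 1.9010/0.5500 = 2.7163

2.72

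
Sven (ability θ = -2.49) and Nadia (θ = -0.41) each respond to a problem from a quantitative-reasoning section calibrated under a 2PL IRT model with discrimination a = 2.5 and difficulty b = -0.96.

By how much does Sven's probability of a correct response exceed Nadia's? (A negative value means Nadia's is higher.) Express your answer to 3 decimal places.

P(θ) = 1 / (1 + exp(−a(θ − b)))
P(Sven) = 0.0214  [exponent -3.8250]
P(Nadia) = 0.7982  [exponent 1.3750]
Difference = 0.0214 − 0.7982 = -0.7768

-0.777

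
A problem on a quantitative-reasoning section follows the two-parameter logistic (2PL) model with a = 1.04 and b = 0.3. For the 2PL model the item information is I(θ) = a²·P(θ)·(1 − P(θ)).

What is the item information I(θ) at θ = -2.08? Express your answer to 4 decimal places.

P = 1/(1+e^{2.4752}) = 0.0776
P(1−P) = 0.0776 × 0.9224 = 0.0716
I = a² × P(1−P) = 1.04² × 0.0716 = 0.07743

0.0774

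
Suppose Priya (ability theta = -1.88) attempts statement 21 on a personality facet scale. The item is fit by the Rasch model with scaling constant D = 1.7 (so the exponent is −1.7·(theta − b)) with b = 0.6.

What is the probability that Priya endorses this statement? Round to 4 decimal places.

0.0145

P(theta) = 1 / (1 + exp(−D·(theta − b)))
Exponent: 1.7 × (-1.88 − 0.6) = -4.2160
1/(1 + e^{4.2160}) = 0.0145
P = 0.0145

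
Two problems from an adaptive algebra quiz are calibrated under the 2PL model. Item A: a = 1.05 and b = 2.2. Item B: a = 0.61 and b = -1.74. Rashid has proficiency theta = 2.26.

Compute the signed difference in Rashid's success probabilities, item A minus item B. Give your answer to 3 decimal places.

-0.404

P(theta) = 1 / (1 + exp(−a(theta − b)))
P_A = 0.5157
P_B = 0.9198
P_A − P_B = -0.4041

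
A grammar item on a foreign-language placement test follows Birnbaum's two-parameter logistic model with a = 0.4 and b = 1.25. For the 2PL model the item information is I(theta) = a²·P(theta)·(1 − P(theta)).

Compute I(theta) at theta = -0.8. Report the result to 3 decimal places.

0.034

P = 1/(1+e^{0.8200}) = 0.3058
P(1−P) = 0.3058 × 0.6942 = 0.2123
I = a² × P(1−P) = 0.4² × 0.2123 = 0.03396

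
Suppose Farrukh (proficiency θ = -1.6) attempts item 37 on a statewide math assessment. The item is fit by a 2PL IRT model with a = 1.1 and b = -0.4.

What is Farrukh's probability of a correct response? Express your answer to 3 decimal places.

0.211

P(θ) = 1 / (1 + exp(−a(θ − b)))
Exponent: 1.1 × (-1.6 − (-0.4)) = -1.3200
1/(1 + e^{1.3200}) = 0.2108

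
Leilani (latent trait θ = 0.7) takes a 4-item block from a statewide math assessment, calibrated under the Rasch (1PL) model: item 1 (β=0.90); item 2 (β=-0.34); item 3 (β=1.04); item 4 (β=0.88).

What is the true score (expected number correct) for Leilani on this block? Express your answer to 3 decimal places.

2.060

P(θ) = 1 / (1 + exp(−(θ − β)))
P_1 = 1/(1+e^{0.2000}) = 0.4502
P_2 = 1/(1+e^{-1.0400}) = 0.7389
P_3 = 1/(1+e^{0.3400}) = 0.4158
P_4 = 1/(1+e^{0.1800}) = 0.4551
E[score] = 0.4502 + 0.7389 + 0.4158 + 0.4551 = 2.0599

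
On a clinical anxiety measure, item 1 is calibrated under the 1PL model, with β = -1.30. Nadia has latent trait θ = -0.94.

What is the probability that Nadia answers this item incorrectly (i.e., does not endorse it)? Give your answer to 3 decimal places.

0.411

P(θ) = 1 / (1 + exp(−(θ − β)))
Exponent: (-0.94 − (-1.30)) = 0.3600
1/(1 + e^{-0.3600}) = 0.5890
P = 0.5890
P(incorrect) = 1 − 0.5890 = 0.4110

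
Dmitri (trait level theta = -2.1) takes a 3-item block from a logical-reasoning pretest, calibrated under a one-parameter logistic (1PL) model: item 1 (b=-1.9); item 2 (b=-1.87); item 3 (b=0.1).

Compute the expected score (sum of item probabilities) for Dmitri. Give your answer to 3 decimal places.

P(theta) = 1 / (1 + exp(−(theta − b)))
P_1 = 1/(1+e^{0.2000}) = 0.4502
P_2 = 1/(1+e^{0.2300}) = 0.4428
P_3 = 1/(1+e^{2.2000}) = 0.0998
E[score] = 0.4502 + 0.4428 + 0.0998 = 0.9927

0.993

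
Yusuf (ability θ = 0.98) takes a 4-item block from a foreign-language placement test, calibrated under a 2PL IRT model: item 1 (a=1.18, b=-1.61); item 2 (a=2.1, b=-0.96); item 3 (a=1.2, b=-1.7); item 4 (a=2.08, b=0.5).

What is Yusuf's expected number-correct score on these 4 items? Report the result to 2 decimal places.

P(θ) = 1 / (1 + exp(−a(θ − b)))
P_1 = 1/(1+e^{-3.0562}) = 0.9550
P_2 = 1/(1+e^{-4.0740}) = 0.9833
P_3 = 1/(1+e^{-3.2160}) = 0.9614
P_4 = 1/(1+e^{-0.9984}) = 0.7307
E[score] = 0.9550 + 0.9833 + 0.9614 + 0.7307 = 3.6305

3.63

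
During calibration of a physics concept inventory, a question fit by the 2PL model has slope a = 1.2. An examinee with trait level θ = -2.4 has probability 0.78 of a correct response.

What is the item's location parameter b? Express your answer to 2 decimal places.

P(θ) = 1 / (1 + exp(−a(θ − b)))
logit(0.78) = ln(0.78/0.22) = 1.2657
b = θ − logit/(a) = -2.4 − 1.2657/1.2000 = -3.4547

-3.45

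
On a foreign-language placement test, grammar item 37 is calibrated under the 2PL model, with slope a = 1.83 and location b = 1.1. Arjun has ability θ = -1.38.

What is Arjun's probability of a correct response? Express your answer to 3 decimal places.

P(θ) = 1 / (1 + exp(−a(θ − b)))
Exponent: 1.83 × (-1.38 − 1.1) = -4.5384
1/(1 + e^{4.5384}) = 0.0106

0.011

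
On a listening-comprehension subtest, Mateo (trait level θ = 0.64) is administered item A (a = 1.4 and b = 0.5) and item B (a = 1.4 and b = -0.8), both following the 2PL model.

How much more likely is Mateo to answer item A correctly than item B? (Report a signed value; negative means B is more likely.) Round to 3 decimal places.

-0.334

P(θ) = 1 / (1 + exp(−a(θ − b)))
P_A = 0.5488
P_B = 0.8825
P_A − P_B = -0.3336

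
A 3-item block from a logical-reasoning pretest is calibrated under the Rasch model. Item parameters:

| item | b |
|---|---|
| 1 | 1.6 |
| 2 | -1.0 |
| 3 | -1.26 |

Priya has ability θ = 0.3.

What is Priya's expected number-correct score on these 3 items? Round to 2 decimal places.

P(θ) = 1 / (1 + exp(−(θ − b)))
P_1 = 1/(1+e^{1.3000}) = 0.2142
P_2 = 1/(1+e^{-1.3000}) = 0.7858
P_3 = 1/(1+e^{-1.5600}) = 0.8264
E[score] = 0.2142 + 0.7858 + 0.8264 = 1.8264

1.83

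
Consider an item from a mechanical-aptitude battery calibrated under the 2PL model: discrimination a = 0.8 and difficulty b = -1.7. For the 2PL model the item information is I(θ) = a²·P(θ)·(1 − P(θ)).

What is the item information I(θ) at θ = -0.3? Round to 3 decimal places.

P = 1/(1+e^{-1.1200}) = 0.7540
P(1−P) = 0.7540 × 0.2460 = 0.1855
I = a² × P(1−P) = 0.8² × 0.1855 = 0.11871

0.119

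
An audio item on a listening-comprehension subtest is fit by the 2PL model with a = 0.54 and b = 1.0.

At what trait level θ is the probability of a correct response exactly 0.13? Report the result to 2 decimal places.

P(θ) = 1 / (1 + exp(−a(θ − b)))
logit = ln(0.1300/0.8700) = -1.9010
θ = b + logit/(a) = 1.0 + (-1.9010)/0.5400 = -2.5203

-2.52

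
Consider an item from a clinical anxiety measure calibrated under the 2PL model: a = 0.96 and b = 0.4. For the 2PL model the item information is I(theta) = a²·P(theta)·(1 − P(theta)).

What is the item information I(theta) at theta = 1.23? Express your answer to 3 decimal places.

P = 1/(1+e^{-0.7968}) = 0.6893
P(1−P) = 0.6893 × 0.3107 = 0.2142
I = a² × P(1−P) = 0.96² × 0.2142 = 0.19738

0.197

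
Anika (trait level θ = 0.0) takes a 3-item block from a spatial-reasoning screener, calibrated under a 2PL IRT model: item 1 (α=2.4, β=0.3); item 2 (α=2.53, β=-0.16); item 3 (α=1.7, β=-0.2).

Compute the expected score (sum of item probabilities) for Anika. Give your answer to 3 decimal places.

1.511

P(θ) = 1 / (1 + exp(−α(θ − β)))
P_1 = 1/(1+e^{0.7200}) = 0.3274
P_2 = 1/(1+e^{-0.4048}) = 0.5998
P_3 = 1/(1+e^{-0.3400}) = 0.5842
E[score] = 0.3274 + 0.5998 + 0.5842 = 1.5114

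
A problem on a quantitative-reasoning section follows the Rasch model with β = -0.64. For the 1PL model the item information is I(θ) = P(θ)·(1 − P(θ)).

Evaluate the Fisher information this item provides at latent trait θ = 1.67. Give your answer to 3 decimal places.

P = 1/(1+e^{-2.3100}) = 0.9097
P(1−P) = 0.9097 × 0.0903 = 0.0821
I = P(1−P) = 0.08214

0.082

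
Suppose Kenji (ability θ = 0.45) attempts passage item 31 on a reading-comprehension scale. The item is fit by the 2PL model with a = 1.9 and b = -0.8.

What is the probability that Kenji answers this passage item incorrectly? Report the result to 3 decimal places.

0.085

P(θ) = 1 / (1 + exp(−a(θ − b)))
Exponent: 1.9 × (0.45 − (-0.8)) = 2.3750
1/(1 + e^{-2.3750}) = 0.9149
P(incorrect) = 1 − 0.9149 = 0.0851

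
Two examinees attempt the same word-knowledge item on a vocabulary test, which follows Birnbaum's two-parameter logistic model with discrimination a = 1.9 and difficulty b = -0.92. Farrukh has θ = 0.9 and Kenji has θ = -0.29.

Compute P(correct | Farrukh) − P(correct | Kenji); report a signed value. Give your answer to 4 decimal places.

0.2015

P(θ) = 1 / (1 + exp(−a(θ − b)))
P(Farrukh) = 0.9695  [exponent 3.4580]
P(Kenji) = 0.7680  [exponent 1.1970]
Difference = 0.9695 − 0.7680 = 0.2015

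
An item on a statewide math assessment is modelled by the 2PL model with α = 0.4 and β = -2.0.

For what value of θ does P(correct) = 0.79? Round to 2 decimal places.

P(θ) = 1 / (1 + exp(−α(θ − β)))
logit = ln(0.7900/0.2100) = 1.3249
θ = β + logit/(α) = -2.0 + 1.3249/0.4000 = 1.3123

1.31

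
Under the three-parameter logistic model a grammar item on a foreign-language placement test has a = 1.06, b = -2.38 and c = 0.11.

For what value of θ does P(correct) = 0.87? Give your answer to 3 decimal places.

-0.714

P(θ) = c + (1 − c) · 1 / (1 + exp(−a(θ − b)))
Remove guessing floor: (0.87 − 0.11)/(1 − 0.11) = 0.8539
logit = ln(0.8539/0.1461) = 1.7658
θ = b + logit/(a) = -2.38 + 1.7658/1.0600 = -0.7142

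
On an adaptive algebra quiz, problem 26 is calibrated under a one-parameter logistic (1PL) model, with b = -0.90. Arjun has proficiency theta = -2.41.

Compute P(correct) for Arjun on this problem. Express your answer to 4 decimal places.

P(theta) = 1 / (1 + exp(−(theta − b)))
Exponent: (-2.41 − (-0.90)) = -1.5100
1/(1 + e^{1.5100}) = 0.1809
P = 0.1809

0.1809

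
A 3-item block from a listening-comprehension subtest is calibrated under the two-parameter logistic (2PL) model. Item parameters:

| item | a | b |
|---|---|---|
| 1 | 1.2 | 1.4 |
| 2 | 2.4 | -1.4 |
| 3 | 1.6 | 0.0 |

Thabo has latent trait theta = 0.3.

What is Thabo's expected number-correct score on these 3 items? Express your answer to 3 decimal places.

P(theta) = 1 / (1 + exp(−a(theta − b)))
P_1 = 1/(1+e^{1.3200}) = 0.2108
P_2 = 1/(1+e^{-4.0800}) = 0.9834
P_3 = 1/(1+e^{-0.4800}) = 0.6177
E[score] = 0.2108 + 0.9834 + 0.6177 = 1.8119

1.812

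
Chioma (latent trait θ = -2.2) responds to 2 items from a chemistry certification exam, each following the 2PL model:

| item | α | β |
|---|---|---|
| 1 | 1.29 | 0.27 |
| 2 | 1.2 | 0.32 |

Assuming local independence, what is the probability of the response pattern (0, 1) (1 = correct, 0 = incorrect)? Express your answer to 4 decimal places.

0.0445

P(θ) = 1 / (1 + exp(−α(θ − β)))
P_1 = 1/(1+e^{3.1863}) = 0.0397
P_2 = 1/(1+e^{3.0240}) = 0.0464
L = (1−P_1) × P_2 = 0.9603 × 0.0464 = 0.04451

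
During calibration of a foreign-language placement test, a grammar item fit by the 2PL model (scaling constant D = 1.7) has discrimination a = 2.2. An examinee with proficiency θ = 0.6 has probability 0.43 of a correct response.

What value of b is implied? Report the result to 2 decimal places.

0.68

P(θ) = 1 / (1 + exp(−D·a(θ − b)))
logit(0.43) = ln(0.43/0.57) = -0.2819
b = θ − logit/(1.7·a) = 0.6 − (-0.2819)/3.7400 = 0.6754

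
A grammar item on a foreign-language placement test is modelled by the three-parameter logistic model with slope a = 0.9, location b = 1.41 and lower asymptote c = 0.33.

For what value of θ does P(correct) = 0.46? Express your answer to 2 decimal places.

-0.17

P(θ) = c + (1 − c) · 1 / (1 + exp(−a(θ − b)))
Remove guessing floor: (0.46 − 0.33)/(1 − 0.33) = 0.1940
logit = ln(0.1940/0.8060) = -1.4240
θ = b + logit/(a) = 1.41 + (-1.4240)/0.9000 = -0.1723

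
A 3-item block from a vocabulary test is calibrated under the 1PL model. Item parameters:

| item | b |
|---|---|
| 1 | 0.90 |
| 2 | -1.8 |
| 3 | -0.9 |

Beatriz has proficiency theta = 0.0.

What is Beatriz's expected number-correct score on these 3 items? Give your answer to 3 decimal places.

P(theta) = 1 / (1 + exp(−(theta − b)))
P_1 = 1/(1+e^{0.9000}) = 0.2891
P_2 = 1/(1+e^{-1.8000}) = 0.8581
P_3 = 1/(1+e^{-0.9000}) = 0.7109
E[score] = 0.2891 + 0.8581 + 0.7109 = 1.8581

1.858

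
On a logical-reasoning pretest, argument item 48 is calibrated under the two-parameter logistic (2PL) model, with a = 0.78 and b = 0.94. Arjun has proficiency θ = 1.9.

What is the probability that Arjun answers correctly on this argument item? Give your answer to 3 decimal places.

P(θ) = 1 / (1 + exp(−a(θ − b)))
Exponent: 0.78 × (1.9 − 0.94) = 0.7488
1/(1 + e^{-0.7488}) = 0.6789

0.679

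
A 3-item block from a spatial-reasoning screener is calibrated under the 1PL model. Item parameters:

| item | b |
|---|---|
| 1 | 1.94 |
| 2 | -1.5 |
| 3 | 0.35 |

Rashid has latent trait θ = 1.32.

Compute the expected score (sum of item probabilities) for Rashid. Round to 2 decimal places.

P(θ) = 1 / (1 + exp(−(θ − b)))
P_1 = 1/(1+e^{0.6200}) = 0.3498
P_2 = 1/(1+e^{-2.8200}) = 0.9437
P_3 = 1/(1+e^{-0.9700}) = 0.7251
E[score] = 0.3498 + 0.9437 + 0.7251 = 2.0186

2.02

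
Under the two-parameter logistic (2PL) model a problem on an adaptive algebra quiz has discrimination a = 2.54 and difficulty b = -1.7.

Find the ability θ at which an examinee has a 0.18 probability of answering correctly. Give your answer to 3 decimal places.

P(θ) = 1 / (1 + exp(−a(θ − b)))
logit = ln(0.1800/0.8200) = -1.5163
θ = b + logit/(a) = -1.7 + (-1.5163)/2.5400 = -2.2970

-2.297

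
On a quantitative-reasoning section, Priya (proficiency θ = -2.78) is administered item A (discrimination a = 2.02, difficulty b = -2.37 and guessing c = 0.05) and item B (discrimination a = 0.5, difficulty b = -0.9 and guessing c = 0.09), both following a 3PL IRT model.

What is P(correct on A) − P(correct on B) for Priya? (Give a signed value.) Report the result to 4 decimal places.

P(θ) = c + (1 − c) · 1 / (1 + exp(−a(θ − b)))
P_A = 0.3388
P_B = 0.3456
P_A − P_B = -0.0068

-0.0068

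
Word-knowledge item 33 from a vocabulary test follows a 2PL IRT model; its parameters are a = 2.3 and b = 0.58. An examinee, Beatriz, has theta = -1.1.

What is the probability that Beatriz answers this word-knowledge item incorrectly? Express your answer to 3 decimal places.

P(theta) = 1 / (1 + exp(−a(theta − b)))
Exponent: 2.3 × (-1.1 − 0.58) = -3.8640
1/(1 + e^{3.8640}) = 0.0206
P(incorrect) = 1 − 0.0206 = 0.9794

0.979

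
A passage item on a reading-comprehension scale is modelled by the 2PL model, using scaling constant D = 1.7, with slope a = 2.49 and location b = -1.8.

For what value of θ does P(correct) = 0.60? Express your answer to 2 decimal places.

-1.70

P(θ) = 1 / (1 + exp(−D·a(θ − b)))
logit = ln(0.6000/0.4000) = 0.4055
θ = b + logit/(1.7·a) = -1.8 + 0.4055/4.2330 = -1.7042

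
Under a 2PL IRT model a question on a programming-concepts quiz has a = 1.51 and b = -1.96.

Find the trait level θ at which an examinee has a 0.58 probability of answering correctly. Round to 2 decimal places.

P(θ) = 1 / (1 + exp(−a(θ − b)))
logit = ln(0.5800/0.4200) = 0.3228
θ = b + logit/(a) = -1.96 + 0.3228/1.5100 = -1.7462

-1.75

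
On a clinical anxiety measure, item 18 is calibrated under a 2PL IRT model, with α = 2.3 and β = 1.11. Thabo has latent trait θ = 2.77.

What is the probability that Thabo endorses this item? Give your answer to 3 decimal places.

P(θ) = 1 / (1 + exp(−α(θ − β)))
Exponent: 2.3 × (2.77 − 1.11) = 3.8180
1/(1 + e^{-3.8180}) = 0.9785

0.979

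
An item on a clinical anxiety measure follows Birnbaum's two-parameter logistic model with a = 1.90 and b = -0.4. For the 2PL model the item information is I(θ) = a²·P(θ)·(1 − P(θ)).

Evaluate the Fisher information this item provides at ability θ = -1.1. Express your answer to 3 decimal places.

P = 1/(1+e^{1.3300}) = 0.2092
P(1−P) = 0.2092 × 0.7908 = 0.1654
I = a² × P(1−P) = 1.90² × 0.1654 = 0.59714

0.597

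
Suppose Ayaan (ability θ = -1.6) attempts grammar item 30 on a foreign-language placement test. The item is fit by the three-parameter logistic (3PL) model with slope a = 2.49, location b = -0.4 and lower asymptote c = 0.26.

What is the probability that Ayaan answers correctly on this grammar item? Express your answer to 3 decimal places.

0.295

P(θ) = c + (1 − c) · 1 / (1 + exp(−a(θ − b)))
Exponent: 2.49 × (-1.6 − (-0.4)) = -2.9880
1/(1 + e^{2.9880}) = 0.0480
P = 0.26 + 0.74 × 0.0480 = 0.2955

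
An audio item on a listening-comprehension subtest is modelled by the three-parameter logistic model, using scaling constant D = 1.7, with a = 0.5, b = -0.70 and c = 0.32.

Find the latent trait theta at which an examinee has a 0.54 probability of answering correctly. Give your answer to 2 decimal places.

P(theta) = c + (1 − c) · 1 / (1 + exp(−D·a(theta − b)))
Remove guessing floor: (0.54 − 0.32)/(1 − 0.32) = 0.3235
logit = ln(0.3235/0.6765) = -0.7376
theta = b + logit/(1.7·a) = -0.70 + (-0.7376)/0.8500 = -1.5678

-1.57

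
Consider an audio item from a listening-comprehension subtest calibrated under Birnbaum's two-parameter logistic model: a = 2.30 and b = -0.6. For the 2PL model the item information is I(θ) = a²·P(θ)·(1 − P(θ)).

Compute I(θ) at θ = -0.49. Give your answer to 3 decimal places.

P = 1/(1+e^{-0.2530}) = 0.5629
P(1−P) = 0.5629 × 0.4371 = 0.2460
I = a² × P(1−P) = 2.30² × 0.2460 = 1.30156

1.302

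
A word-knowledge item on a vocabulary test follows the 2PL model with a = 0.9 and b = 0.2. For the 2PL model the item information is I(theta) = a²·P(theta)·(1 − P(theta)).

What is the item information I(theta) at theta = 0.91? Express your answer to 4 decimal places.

P = 1/(1+e^{-0.6390}) = 0.6545
P(1−P) = 0.6545 × 0.3455 = 0.2261
I = a² × P(1−P) = 0.9² × 0.2261 = 0.18316

0.1832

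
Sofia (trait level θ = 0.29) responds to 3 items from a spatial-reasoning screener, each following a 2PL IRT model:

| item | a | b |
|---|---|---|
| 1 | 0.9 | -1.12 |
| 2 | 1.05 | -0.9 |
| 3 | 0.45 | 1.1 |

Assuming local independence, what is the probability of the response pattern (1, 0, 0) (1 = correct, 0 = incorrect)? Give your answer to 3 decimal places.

P(θ) = 1 / (1 + exp(−a(θ − b)))
P_1 = 1/(1+e^{-1.2690}) = 0.7806
P_2 = 1/(1+e^{-1.2495}) = 0.7772
P_3 = 1/(1+e^{0.3645}) = 0.4099
L = P_1 × (1−P_2) × (1−P_3) = 0.7806 × 0.2228 × 0.5901 = 0.10262

0.103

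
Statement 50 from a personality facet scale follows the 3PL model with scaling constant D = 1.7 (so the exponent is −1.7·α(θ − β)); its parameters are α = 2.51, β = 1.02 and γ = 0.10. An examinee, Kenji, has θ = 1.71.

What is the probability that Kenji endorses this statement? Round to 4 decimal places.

0.9550

P(θ) = γ + (1 − γ) · 1 / (1 + exp(−D·α(θ − β)))
Exponent: 1.7 × 2.51 × (1.71 − 1.02) = 2.9442
1/(1 + e^{-2.9442}) = 0.9500
P = 0.10 + 0.90 × 0.9500 = 0.9550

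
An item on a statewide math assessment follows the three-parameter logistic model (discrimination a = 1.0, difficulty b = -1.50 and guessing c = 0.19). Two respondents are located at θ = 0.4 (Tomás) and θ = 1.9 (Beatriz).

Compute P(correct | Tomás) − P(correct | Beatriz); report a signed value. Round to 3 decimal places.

P(θ) = c + (1 − c) · 1 / (1 + exp(−a(θ − b)))
P(Tomás) = 0.8946  [exponent 1.9000]
P(Beatriz) = 0.9738  [exponent 3.4000]
Difference = 0.8946 − 0.9738 = -0.0792

-0.079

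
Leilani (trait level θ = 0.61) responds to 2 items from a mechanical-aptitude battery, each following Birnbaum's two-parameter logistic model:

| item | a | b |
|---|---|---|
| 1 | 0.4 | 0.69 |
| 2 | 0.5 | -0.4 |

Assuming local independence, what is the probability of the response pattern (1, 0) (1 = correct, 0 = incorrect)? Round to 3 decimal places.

0.185

P(θ) = 1 / (1 + exp(−a(θ − b)))
P_1 = 1/(1+e^{0.0320}) = 0.4920
P_2 = 1/(1+e^{-0.5050}) = 0.6236
L = P_1 × (1−P_2) = 0.4920 × 0.3764 = 0.18517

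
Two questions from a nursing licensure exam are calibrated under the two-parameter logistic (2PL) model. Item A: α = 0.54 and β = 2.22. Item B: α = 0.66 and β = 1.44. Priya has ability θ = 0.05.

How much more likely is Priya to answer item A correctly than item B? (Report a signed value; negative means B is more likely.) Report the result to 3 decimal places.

-0.049

P(θ) = 1 / (1 + exp(−α(θ − β)))
P_A = 0.2365
P_B = 0.2855
P_A − P_B = -0.0490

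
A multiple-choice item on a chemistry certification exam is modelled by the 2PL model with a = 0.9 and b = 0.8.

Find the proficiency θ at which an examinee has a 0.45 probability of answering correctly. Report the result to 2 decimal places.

P(θ) = 1 / (1 + exp(−a(θ − b)))
logit = ln(0.4500/0.5500) = -0.2007
θ = b + logit/(a) = 0.8 + (-0.2007)/0.9000 = 0.5770

0.58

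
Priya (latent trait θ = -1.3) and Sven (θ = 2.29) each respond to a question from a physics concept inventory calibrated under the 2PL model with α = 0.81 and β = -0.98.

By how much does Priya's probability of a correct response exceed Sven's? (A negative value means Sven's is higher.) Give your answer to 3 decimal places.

-0.498

P(θ) = 1 / (1 + exp(−α(θ − β)))
P(Priya) = 0.4356  [exponent -0.2592]
P(Sven) = 0.9339  [exponent 2.6487]
Difference = 0.4356 − 0.9339 = -0.4984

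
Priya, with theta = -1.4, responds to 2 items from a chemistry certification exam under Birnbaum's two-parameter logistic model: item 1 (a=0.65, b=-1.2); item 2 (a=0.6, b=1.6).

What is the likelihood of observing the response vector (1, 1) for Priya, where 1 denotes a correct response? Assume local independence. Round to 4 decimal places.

0.0663

P(theta) = 1 / (1 + exp(−a(theta − b)))
P_1 = 1/(1+e^{0.1300}) = 0.4675
P_2 = 1/(1+e^{1.8000}) = 0.1419
L = P_1 × P_2 = 0.4675 × 0.1419 = 0.06632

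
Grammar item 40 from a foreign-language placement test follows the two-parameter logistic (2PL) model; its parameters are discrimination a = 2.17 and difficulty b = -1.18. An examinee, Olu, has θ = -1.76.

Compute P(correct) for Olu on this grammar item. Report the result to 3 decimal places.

P(θ) = 1 / (1 + exp(−a(θ − b)))
Exponent: 2.17 × (-1.76 − (-1.18)) = -1.2586
1/(1 + e^{1.2586}) = 0.2212

0.221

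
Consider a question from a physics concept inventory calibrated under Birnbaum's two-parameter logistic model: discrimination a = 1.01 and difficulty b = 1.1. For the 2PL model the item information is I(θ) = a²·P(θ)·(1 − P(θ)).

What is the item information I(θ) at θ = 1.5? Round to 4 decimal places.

0.2449

P = 1/(1+e^{-0.4040}) = 0.5996
P(1−P) = 0.5996 × 0.4004 = 0.2401
I = a² × P(1−P) = 1.01² × 0.2401 = 0.24490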